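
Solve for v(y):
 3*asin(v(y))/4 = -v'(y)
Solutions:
 Integral(1/asin(_y), (_y, v(y))) = C1 - 3*y/4


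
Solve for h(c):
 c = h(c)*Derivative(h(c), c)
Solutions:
 h(c) = -sqrt(C1 + c^2)
 h(c) = sqrt(C1 + c^2)


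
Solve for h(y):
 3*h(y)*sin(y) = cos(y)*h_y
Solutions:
 h(y) = C1/cos(y)^3


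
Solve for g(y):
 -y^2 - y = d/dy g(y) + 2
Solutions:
 g(y) = C1 - y^3/3 - y^2/2 - 2*y


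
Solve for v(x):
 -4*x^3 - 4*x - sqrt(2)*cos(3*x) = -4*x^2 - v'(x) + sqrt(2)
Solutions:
 v(x) = C1 + x^4 - 4*x^3/3 + 2*x^2 + sqrt(2)*x + sqrt(2)*sin(3*x)/3


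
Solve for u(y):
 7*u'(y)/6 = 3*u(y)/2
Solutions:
 u(y) = C1*exp(9*y/7)


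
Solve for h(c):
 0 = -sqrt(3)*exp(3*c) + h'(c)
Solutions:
 h(c) = C1 + sqrt(3)*exp(3*c)/3


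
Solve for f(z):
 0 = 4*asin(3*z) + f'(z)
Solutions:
 f(z) = C1 - 4*z*asin(3*z) - 4*sqrt(1 - 9*z^2)/3


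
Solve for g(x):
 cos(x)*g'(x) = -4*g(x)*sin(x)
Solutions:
 g(x) = C1*cos(x)^4


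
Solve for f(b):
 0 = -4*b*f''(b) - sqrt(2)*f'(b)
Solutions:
 f(b) = C1 + C2*b^(1 - sqrt(2)/4)


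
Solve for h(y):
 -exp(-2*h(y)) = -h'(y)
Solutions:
 h(y) = log(-sqrt(C1 + 2*y))
 h(y) = log(C1 + 2*y)/2


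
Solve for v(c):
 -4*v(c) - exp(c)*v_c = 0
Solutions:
 v(c) = C1*exp(4*exp(-c))


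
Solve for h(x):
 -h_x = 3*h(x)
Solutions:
 h(x) = C1*exp(-3*x)


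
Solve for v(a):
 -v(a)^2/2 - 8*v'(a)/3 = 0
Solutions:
 v(a) = 16/(C1 + 3*a)


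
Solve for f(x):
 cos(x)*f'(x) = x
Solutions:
 f(x) = C1 + Integral(x/cos(x), x)


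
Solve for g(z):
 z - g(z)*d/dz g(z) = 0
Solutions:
 g(z) = -sqrt(C1 + z^2)
 g(z) = sqrt(C1 + z^2)


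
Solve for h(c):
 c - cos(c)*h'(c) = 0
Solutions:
 h(c) = C1 + Integral(c/cos(c), c)


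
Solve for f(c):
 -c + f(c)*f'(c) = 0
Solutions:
 f(c) = -sqrt(C1 + c^2)
 f(c) = sqrt(C1 + c^2)


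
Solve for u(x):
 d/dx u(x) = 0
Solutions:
 u(x) = C1


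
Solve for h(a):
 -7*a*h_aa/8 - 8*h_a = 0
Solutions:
 h(a) = C1 + C2/a^(57/7)


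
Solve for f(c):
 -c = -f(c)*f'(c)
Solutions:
 f(c) = -sqrt(C1 + c^2)
 f(c) = sqrt(C1 + c^2)


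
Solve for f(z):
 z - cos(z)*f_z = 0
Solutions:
 f(z) = C1 + Integral(z/cos(z), z)


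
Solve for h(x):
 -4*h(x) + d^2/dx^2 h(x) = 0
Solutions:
 h(x) = C1*exp(-2*x) + C2*exp(2*x)


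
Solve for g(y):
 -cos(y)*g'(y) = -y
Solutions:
 g(y) = C1 + Integral(y/cos(y), y)


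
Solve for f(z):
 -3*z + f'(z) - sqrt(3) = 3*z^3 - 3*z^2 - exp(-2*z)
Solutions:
 f(z) = C1 + 3*z^4/4 - z^3 + 3*z^2/2 + sqrt(3)*z + exp(-2*z)/2


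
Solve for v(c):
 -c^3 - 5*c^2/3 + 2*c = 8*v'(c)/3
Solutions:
 v(c) = C1 - 3*c^4/32 - 5*c^3/24 + 3*c^2/8


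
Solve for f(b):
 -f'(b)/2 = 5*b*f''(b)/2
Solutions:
 f(b) = C1 + C2*b^(4/5)


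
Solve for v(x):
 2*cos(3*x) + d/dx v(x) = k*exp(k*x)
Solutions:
 v(x) = C1 + exp(k*x) - 2*sin(3*x)/3


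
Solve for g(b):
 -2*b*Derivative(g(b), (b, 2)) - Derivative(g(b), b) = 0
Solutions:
 g(b) = C1 + C2*sqrt(b)


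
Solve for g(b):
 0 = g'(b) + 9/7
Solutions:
 g(b) = C1 - 9*b/7


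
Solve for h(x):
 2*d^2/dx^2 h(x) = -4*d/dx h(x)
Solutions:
 h(x) = C1 + C2*exp(-2*x)


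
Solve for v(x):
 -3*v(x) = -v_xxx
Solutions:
 v(x) = C3*exp(3^(1/3)*x) + (C1*sin(3^(5/6)*x/2) + C2*cos(3^(5/6)*x/2))*exp(-3^(1/3)*x/2)


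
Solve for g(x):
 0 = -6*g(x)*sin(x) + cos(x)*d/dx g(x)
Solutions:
 g(x) = C1/cos(x)^6


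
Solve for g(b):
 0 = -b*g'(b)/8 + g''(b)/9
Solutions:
 g(b) = C1 + C2*erfi(3*b/4)


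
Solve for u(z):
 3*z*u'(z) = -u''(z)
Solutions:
 u(z) = C1 + C2*erf(sqrt(6)*z/2)


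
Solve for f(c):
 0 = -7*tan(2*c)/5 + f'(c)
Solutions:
 f(c) = C1 - 7*log(cos(2*c))/10


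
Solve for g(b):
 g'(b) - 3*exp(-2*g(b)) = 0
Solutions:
 g(b) = log(-sqrt(C1 + 6*b))
 g(b) = log(C1 + 6*b)/2


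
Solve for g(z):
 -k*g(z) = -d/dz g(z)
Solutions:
 g(z) = C1*exp(k*z)


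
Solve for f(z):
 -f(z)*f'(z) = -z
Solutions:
 f(z) = -sqrt(C1 + z^2)
 f(z) = sqrt(C1 + z^2)


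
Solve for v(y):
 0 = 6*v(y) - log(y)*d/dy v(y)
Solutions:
 v(y) = C1*exp(6*li(y))


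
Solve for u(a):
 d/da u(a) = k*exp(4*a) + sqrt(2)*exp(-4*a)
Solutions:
 u(a) = C1 + k*exp(4*a)/4 - sqrt(2)*exp(-4*a)/4


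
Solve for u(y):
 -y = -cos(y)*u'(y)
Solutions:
 u(y) = C1 + Integral(y/cos(y), y)


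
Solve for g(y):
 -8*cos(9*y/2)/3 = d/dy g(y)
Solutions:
 g(y) = C1 - 16*sin(9*y/2)/27


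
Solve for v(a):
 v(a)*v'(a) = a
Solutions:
 v(a) = -sqrt(C1 + a^2)
 v(a) = sqrt(C1 + a^2)


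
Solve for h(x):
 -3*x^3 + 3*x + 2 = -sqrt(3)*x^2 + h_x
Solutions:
 h(x) = C1 - 3*x^4/4 + sqrt(3)*x^3/3 + 3*x^2/2 + 2*x


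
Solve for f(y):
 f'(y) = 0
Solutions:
 f(y) = C1


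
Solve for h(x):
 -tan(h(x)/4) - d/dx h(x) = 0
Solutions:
 h(x) = -4*asin(C1*exp(-x/4)) + 4*pi
 h(x) = 4*asin(C1*exp(-x/4))


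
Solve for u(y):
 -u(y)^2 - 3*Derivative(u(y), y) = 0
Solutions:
 u(y) = 3/(C1 + y)


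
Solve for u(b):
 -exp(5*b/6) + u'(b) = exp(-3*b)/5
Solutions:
 u(b) = C1 + 6*exp(5*b/6)/5 - exp(-3*b)/15


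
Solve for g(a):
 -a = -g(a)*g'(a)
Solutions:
 g(a) = -sqrt(C1 + a^2)
 g(a) = sqrt(C1 + a^2)


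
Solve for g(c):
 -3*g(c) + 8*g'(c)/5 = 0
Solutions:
 g(c) = C1*exp(15*c/8)


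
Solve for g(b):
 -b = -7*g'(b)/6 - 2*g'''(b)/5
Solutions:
 g(b) = C1 + C2*sin(sqrt(105)*b/6) + C3*cos(sqrt(105)*b/6) + 3*b^2/7


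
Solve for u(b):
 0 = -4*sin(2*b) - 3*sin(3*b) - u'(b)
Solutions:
 u(b) = C1 + 2*cos(2*b) + cos(3*b)


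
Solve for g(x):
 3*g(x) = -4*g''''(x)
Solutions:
 g(x) = (C1*sin(3^(1/4)*x/2) + C2*cos(3^(1/4)*x/2))*exp(-3^(1/4)*x/2) + (C3*sin(3^(1/4)*x/2) + C4*cos(3^(1/4)*x/2))*exp(3^(1/4)*x/2)


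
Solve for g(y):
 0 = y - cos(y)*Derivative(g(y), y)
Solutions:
 g(y) = C1 + Integral(y/cos(y), y)


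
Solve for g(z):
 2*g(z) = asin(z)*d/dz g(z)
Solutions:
 g(z) = C1*exp(2*Integral(1/asin(z), z))


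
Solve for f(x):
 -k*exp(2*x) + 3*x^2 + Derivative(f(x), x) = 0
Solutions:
 f(x) = C1 + k*exp(2*x)/2 - x^3


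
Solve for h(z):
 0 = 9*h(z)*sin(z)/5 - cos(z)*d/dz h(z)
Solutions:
 h(z) = C1/cos(z)^(9/5)


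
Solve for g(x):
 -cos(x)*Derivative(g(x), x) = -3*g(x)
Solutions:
 g(x) = C1*(sin(x) + 1)^(3/2)/(sin(x) - 1)^(3/2)


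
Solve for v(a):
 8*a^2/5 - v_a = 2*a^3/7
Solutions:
 v(a) = C1 - a^4/14 + 8*a^3/15


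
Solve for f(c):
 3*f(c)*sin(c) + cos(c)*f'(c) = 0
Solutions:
 f(c) = C1*cos(c)^3


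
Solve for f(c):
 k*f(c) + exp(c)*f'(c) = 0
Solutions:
 f(c) = C1*exp(k*exp(-c))


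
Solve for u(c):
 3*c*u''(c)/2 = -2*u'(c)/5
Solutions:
 u(c) = C1 + C2*c^(11/15)


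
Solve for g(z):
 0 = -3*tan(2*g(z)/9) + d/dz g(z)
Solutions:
 g(z) = -9*asin(C1*exp(2*z/3))/2 + 9*pi/2
 g(z) = 9*asin(C1*exp(2*z/3))/2


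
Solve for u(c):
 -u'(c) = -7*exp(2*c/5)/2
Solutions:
 u(c) = C1 + 35*exp(2*c/5)/4


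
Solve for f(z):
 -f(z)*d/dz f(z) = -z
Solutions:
 f(z) = -sqrt(C1 + z^2)
 f(z) = sqrt(C1 + z^2)


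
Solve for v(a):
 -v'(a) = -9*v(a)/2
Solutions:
 v(a) = C1*exp(9*a/2)


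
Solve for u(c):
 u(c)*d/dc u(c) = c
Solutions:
 u(c) = -sqrt(C1 + c^2)
 u(c) = sqrt(C1 + c^2)


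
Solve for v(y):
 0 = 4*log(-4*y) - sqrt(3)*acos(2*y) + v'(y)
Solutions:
 v(y) = C1 - 4*y*log(-y) - 8*y*log(2) + 4*y + sqrt(3)*(y*acos(2*y) - sqrt(1 - 4*y^2)/2)


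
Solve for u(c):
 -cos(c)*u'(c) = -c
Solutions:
 u(c) = C1 + Integral(c/cos(c), c)


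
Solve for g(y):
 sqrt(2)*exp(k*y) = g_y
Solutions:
 g(y) = C1 + sqrt(2)*exp(k*y)/k


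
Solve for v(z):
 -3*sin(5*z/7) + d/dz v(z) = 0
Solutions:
 v(z) = C1 - 21*cos(5*z/7)/5


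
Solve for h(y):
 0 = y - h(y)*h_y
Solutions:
 h(y) = -sqrt(C1 + y^2)
 h(y) = sqrt(C1 + y^2)


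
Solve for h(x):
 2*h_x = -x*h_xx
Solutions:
 h(x) = C1 + C2/x


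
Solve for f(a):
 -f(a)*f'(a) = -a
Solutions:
 f(a) = -sqrt(C1 + a^2)
 f(a) = sqrt(C1 + a^2)


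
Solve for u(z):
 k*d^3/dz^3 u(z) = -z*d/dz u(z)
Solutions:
 u(z) = C1 + Integral(C2*airyai(z*(-1/k)^(1/3)) + C3*airybi(z*(-1/k)^(1/3)), z)


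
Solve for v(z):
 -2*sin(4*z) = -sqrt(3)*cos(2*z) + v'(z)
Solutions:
 v(z) = C1 + sqrt(3)*sin(2*z)/2 + cos(4*z)/2


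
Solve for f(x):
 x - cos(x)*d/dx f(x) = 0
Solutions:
 f(x) = C1 + Integral(x/cos(x), x)


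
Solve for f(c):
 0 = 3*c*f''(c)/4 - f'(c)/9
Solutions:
 f(c) = C1 + C2*c^(31/27)


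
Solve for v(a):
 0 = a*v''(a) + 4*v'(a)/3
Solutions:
 v(a) = C1 + C2/a^(1/3)


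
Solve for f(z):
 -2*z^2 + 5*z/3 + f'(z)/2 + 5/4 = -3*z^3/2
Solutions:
 f(z) = C1 - 3*z^4/4 + 4*z^3/3 - 5*z^2/3 - 5*z/2


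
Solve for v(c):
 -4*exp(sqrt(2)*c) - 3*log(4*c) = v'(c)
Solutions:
 v(c) = C1 - 3*c*log(c) + 3*c*(1 - 2*log(2)) - 2*sqrt(2)*exp(sqrt(2)*c)


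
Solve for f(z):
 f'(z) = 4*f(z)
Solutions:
 f(z) = C1*exp(4*z)


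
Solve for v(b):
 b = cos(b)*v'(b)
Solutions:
 v(b) = C1 + Integral(b/cos(b), b)


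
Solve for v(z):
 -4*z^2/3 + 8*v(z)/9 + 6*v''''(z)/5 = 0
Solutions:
 v(z) = 3*z^2/2 + (C1*sin(15^(1/4)*z/3) + C2*cos(15^(1/4)*z/3))*exp(-15^(1/4)*z/3) + (C3*sin(15^(1/4)*z/3) + C4*cos(15^(1/4)*z/3))*exp(15^(1/4)*z/3)


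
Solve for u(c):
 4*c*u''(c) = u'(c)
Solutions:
 u(c) = C1 + C2*c^(5/4)


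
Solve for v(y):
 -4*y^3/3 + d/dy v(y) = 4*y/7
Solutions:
 v(y) = C1 + y^4/3 + 2*y^2/7


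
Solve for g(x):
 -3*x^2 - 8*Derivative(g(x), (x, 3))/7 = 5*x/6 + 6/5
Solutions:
 g(x) = C1 + C2*x + C3*x^2 - 7*x^5/160 - 35*x^4/1152 - 7*x^3/40


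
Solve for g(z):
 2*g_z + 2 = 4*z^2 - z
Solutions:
 g(z) = C1 + 2*z^3/3 - z^2/4 - z


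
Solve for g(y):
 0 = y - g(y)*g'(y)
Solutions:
 g(y) = -sqrt(C1 + y^2)
 g(y) = sqrt(C1 + y^2)


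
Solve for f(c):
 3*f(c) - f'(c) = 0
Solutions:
 f(c) = C1*exp(3*c)


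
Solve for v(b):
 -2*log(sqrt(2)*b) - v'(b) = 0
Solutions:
 v(b) = C1 - 2*b*log(b) - b*log(2) + 2*b


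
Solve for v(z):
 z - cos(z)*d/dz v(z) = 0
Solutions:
 v(z) = C1 + Integral(z/cos(z), z)


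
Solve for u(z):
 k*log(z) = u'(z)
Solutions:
 u(z) = C1 + k*z*log(z) - k*z


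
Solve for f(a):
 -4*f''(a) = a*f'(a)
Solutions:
 f(a) = C1 + C2*erf(sqrt(2)*a/4)


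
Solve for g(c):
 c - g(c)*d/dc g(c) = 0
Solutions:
 g(c) = -sqrt(C1 + c^2)
 g(c) = sqrt(C1 + c^2)


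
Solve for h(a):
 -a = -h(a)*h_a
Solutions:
 h(a) = -sqrt(C1 + a^2)
 h(a) = sqrt(C1 + a^2)


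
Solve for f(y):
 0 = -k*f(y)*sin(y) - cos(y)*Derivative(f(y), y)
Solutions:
 f(y) = C1*exp(k*log(cos(y)))


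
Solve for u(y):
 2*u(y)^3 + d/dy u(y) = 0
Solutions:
 u(y) = -sqrt(2)*sqrt(-1/(C1 - 2*y))/2
 u(y) = sqrt(2)*sqrt(-1/(C1 - 2*y))/2


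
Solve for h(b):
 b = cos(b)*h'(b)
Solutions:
 h(b) = C1 + Integral(b/cos(b), b)


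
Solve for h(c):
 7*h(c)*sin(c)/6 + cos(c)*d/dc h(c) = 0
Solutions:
 h(c) = C1*cos(c)^(7/6)


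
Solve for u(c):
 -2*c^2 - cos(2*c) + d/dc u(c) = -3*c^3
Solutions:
 u(c) = C1 - 3*c^4/4 + 2*c^3/3 + sin(2*c)/2


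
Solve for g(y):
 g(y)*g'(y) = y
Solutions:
 g(y) = -sqrt(C1 + y^2)
 g(y) = sqrt(C1 + y^2)


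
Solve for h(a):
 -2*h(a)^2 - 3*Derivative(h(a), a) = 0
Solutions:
 h(a) = 3/(C1 + 2*a)


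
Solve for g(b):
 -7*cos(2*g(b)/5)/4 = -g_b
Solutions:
 -7*b/4 - 5*log(sin(2*g(b)/5) - 1)/4 + 5*log(sin(2*g(b)/5) + 1)/4 = C1


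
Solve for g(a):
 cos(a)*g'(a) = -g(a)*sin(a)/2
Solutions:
 g(a) = C1*sqrt(cos(a))


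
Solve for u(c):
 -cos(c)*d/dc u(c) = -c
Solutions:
 u(c) = C1 + Integral(c/cos(c), c)


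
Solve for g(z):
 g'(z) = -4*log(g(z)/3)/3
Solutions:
 -3*Integral(1/(-log(_y) + log(3)), (_y, g(z)))/4 = C1 - z


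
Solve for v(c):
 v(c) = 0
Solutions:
 v(c) = 0


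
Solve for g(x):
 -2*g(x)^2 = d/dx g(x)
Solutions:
 g(x) = 1/(C1 + 2*x)


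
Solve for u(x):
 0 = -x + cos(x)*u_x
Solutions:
 u(x) = C1 + Integral(x/cos(x), x)


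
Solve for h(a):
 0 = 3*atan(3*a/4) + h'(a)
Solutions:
 h(a) = C1 - 3*a*atan(3*a/4) + 2*log(9*a^2 + 16)


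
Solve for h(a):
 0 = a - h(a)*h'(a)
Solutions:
 h(a) = -sqrt(C1 + a^2)
 h(a) = sqrt(C1 + a^2)


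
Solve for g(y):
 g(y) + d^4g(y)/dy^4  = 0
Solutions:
 g(y) = (C1*sin(sqrt(2)*y/2) + C2*cos(sqrt(2)*y/2))*exp(-sqrt(2)*y/2) + (C3*sin(sqrt(2)*y/2) + C4*cos(sqrt(2)*y/2))*exp(sqrt(2)*y/2)


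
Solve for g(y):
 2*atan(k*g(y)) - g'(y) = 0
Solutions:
 Integral(1/atan(_y*k), (_y, g(y))) = C1 + 2*y


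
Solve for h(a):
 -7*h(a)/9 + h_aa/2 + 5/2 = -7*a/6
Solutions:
 h(a) = C1*exp(-sqrt(14)*a/3) + C2*exp(sqrt(14)*a/3) + 3*a/2 + 45/14


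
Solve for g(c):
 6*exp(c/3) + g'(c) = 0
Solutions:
 g(c) = C1 - 18*exp(c/3)


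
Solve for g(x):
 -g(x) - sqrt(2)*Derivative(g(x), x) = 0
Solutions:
 g(x) = C1*exp(-sqrt(2)*x/2)


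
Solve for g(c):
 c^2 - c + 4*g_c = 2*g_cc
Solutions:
 g(c) = C1 + C2*exp(2*c) - c^3/12


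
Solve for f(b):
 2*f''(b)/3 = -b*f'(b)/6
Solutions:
 f(b) = C1 + C2*erf(sqrt(2)*b/4)


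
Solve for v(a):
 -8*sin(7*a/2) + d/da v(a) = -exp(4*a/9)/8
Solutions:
 v(a) = C1 - 9*exp(4*a/9)/32 - 16*cos(7*a/2)/7


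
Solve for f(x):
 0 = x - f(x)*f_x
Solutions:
 f(x) = -sqrt(C1 + x^2)
 f(x) = sqrt(C1 + x^2)


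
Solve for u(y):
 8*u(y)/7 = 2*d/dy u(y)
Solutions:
 u(y) = C1*exp(4*y/7)


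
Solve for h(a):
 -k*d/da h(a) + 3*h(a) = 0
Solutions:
 h(a) = C1*exp(3*a/k)


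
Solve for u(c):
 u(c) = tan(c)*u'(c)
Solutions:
 u(c) = C1*sin(c)


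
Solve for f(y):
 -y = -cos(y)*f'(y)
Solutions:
 f(y) = C1 + Integral(y/cos(y), y)


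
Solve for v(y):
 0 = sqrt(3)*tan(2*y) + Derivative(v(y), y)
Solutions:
 v(y) = C1 + sqrt(3)*log(cos(2*y))/2


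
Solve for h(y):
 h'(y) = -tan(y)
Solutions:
 h(y) = C1 + log(cos(y))


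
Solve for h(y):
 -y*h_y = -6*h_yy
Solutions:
 h(y) = C1 + C2*erfi(sqrt(3)*y/6)


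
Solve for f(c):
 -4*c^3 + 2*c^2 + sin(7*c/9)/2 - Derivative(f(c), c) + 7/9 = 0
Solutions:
 f(c) = C1 - c^4 + 2*c^3/3 + 7*c/9 - 9*cos(7*c/9)/14


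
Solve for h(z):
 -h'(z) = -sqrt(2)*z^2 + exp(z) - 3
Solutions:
 h(z) = C1 + sqrt(2)*z^3/3 + 3*z - exp(z)


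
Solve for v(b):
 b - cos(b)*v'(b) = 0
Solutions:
 v(b) = C1 + Integral(b/cos(b), b)


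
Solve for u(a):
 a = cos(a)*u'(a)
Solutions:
 u(a) = C1 + Integral(a/cos(a), a)


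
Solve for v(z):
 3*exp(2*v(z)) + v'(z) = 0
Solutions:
 v(z) = log(-sqrt(-1/(C1 - 3*z))) - log(2)/2
 v(z) = log(-1/(C1 - 3*z))/2 - log(2)/2


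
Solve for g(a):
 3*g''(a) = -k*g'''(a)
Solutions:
 g(a) = C1 + C2*a + C3*exp(-3*a/k)


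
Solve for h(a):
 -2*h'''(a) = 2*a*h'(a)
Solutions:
 h(a) = C1 + Integral(C2*airyai(-a) + C3*airybi(-a), a)


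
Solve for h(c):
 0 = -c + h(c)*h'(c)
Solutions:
 h(c) = -sqrt(C1 + c^2)
 h(c) = sqrt(C1 + c^2)


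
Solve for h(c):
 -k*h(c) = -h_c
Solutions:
 h(c) = C1*exp(c*k)


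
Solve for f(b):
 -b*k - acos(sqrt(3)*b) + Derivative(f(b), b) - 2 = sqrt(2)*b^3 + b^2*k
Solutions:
 f(b) = C1 + sqrt(2)*b^4/4 + b^3*k/3 + b^2*k/2 + b*acos(sqrt(3)*b) + 2*b - sqrt(3)*sqrt(1 - 3*b^2)/3


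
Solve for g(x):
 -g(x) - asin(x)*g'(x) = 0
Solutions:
 g(x) = C1*exp(-Integral(1/asin(x), x))


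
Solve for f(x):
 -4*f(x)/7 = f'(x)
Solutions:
 f(x) = C1*exp(-4*x/7)


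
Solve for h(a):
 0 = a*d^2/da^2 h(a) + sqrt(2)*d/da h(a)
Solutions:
 h(a) = C1 + C2*a^(1 - sqrt(2))


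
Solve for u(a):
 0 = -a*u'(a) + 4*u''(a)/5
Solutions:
 u(a) = C1 + C2*erfi(sqrt(10)*a/4)


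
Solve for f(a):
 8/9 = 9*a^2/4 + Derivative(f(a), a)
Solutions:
 f(a) = C1 - 3*a^3/4 + 8*a/9


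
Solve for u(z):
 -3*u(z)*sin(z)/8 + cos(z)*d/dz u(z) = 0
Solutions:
 u(z) = C1/cos(z)^(3/8)


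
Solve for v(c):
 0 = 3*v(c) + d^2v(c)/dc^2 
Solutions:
 v(c) = C1*sin(sqrt(3)*c) + C2*cos(sqrt(3)*c)


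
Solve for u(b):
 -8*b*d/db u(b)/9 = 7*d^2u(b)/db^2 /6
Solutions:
 u(b) = C1 + C2*erf(2*sqrt(42)*b/21)


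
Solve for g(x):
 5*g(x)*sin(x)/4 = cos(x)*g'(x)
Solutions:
 g(x) = C1/cos(x)^(5/4)


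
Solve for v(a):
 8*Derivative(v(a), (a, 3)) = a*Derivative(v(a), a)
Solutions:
 v(a) = C1 + Integral(C2*airyai(a/2) + C3*airybi(a/2), a)


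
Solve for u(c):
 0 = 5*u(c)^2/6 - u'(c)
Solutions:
 u(c) = -6/(C1 + 5*c)


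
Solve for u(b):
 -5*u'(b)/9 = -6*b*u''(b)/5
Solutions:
 u(b) = C1 + C2*b^(79/54)


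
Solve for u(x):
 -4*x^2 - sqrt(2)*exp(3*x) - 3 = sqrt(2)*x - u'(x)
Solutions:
 u(x) = C1 + 4*x^3/3 + sqrt(2)*x^2/2 + 3*x + sqrt(2)*exp(3*x)/3


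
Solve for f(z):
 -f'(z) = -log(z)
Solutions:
 f(z) = C1 + z*log(z) - z


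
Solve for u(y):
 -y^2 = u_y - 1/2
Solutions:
 u(y) = C1 - y^3/3 + y/2


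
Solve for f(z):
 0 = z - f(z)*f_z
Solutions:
 f(z) = -sqrt(C1 + z^2)
 f(z) = sqrt(C1 + z^2)


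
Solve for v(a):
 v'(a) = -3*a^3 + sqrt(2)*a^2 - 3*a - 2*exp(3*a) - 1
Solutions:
 v(a) = C1 - 3*a^4/4 + sqrt(2)*a^3/3 - 3*a^2/2 - a - 2*exp(3*a)/3


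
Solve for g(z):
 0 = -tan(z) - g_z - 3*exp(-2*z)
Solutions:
 g(z) = C1 - log(tan(z)^2 + 1)/2 + 3*exp(-2*z)/2


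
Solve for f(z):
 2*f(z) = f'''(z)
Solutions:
 f(z) = C3*exp(2^(1/3)*z) + (C1*sin(2^(1/3)*sqrt(3)*z/2) + C2*cos(2^(1/3)*sqrt(3)*z/2))*exp(-2^(1/3)*z/2)


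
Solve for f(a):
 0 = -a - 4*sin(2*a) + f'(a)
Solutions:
 f(a) = C1 + a^2/2 - 2*cos(2*a)


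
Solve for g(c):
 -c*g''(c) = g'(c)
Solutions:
 g(c) = C1 + C2*log(c)


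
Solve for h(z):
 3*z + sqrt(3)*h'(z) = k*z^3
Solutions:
 h(z) = C1 + sqrt(3)*k*z^4/12 - sqrt(3)*z^2/2


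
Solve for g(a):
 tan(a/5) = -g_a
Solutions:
 g(a) = C1 + 5*log(cos(a/5))


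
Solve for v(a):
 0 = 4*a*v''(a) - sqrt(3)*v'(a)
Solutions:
 v(a) = C1 + C2*a^(sqrt(3)/4 + 1)


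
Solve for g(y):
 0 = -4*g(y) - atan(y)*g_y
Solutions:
 g(y) = C1*exp(-4*Integral(1/atan(y), y))


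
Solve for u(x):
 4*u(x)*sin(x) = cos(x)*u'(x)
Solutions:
 u(x) = C1/cos(x)^4


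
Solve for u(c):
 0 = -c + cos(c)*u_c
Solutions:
 u(c) = C1 + Integral(c/cos(c), c)


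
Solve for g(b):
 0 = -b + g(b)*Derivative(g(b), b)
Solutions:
 g(b) = -sqrt(C1 + b^2)
 g(b) = sqrt(C1 + b^2)


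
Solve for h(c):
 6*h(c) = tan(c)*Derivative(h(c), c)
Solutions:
 h(c) = C1*sin(c)^6


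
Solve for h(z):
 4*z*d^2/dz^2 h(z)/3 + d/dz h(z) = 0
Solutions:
 h(z) = C1 + C2*z^(1/4)


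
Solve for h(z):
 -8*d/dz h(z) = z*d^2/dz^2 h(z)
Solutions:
 h(z) = C1 + C2/z^7


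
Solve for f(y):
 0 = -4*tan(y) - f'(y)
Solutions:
 f(y) = C1 + 4*log(cos(y))


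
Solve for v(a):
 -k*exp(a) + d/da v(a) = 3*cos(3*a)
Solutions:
 v(a) = C1 + k*exp(a) + sin(3*a)


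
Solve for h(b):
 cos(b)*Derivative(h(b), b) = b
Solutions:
 h(b) = C1 + Integral(b/cos(b), b)


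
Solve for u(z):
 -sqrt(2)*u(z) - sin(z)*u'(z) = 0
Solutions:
 u(z) = C1*(cos(z) + 1)^(sqrt(2)/2)/(cos(z) - 1)^(sqrt(2)/2)


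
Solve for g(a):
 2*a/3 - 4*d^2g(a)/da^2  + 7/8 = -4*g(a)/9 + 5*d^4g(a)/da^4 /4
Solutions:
 g(a) = C1*exp(-2*sqrt(15)*a*sqrt(-6 + sqrt(41))/15) + C2*exp(2*sqrt(15)*a*sqrt(-6 + sqrt(41))/15) + C3*sin(2*sqrt(15)*a*sqrt(6 + sqrt(41))/15) + C4*cos(2*sqrt(15)*a*sqrt(6 + sqrt(41))/15) - 3*a/2 - 63/32


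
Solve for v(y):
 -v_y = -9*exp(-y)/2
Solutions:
 v(y) = C1 - 9*exp(-y)/2


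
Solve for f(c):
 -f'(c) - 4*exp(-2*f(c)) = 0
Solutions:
 f(c) = log(-sqrt(C1 - 8*c))
 f(c) = log(C1 - 8*c)/2


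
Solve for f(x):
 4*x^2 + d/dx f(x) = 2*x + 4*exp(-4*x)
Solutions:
 f(x) = C1 - 4*x^3/3 + x^2 - exp(-4*x)


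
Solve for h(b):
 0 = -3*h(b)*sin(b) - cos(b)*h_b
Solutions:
 h(b) = C1*cos(b)^3


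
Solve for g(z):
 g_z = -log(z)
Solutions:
 g(z) = C1 - z*log(z) + z


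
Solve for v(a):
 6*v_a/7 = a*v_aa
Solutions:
 v(a) = C1 + C2*a^(13/7)


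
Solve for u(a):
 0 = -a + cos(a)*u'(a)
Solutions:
 u(a) = C1 + Integral(a/cos(a), a)


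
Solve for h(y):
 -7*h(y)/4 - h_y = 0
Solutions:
 h(y) = C1*exp(-7*y/4)


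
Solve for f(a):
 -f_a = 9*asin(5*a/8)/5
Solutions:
 f(a) = C1 - 9*a*asin(5*a/8)/5 - 9*sqrt(64 - 25*a^2)/25


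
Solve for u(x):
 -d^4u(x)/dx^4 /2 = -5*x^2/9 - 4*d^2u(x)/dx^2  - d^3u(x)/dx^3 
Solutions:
 u(x) = C1 + C2*x + C3*exp(-2*x) + C4*exp(4*x) - 5*x^4/432 + 5*x^3/432 - 5*x^2/192


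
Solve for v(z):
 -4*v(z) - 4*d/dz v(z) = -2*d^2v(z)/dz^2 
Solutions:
 v(z) = C1*exp(z*(1 - sqrt(3))) + C2*exp(z*(1 + sqrt(3)))


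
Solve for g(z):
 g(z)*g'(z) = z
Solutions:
 g(z) = -sqrt(C1 + z^2)
 g(z) = sqrt(C1 + z^2)


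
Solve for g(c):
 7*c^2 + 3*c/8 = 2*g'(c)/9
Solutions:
 g(c) = C1 + 21*c^3/2 + 27*c^2/32


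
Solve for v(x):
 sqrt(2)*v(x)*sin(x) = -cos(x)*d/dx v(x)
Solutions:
 v(x) = C1*cos(x)^(sqrt(2))


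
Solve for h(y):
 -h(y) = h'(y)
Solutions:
 h(y) = C1*exp(-y)


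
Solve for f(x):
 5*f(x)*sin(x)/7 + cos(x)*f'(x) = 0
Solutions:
 f(x) = C1*cos(x)^(5/7)


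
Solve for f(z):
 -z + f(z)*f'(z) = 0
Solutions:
 f(z) = -sqrt(C1 + z^2)
 f(z) = sqrt(C1 + z^2)


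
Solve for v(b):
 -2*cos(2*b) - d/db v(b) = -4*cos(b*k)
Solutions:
 v(b) = C1 - sin(2*b) + 4*sin(b*k)/k


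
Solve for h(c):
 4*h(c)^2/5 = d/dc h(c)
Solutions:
 h(c) = -5/(C1 + 4*c)


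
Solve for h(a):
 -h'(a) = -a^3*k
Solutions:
 h(a) = C1 + a^4*k/4


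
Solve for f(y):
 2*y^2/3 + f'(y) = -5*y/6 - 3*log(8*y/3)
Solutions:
 f(y) = C1 - 2*y^3/9 - 5*y^2/12 - 3*y*log(y) - 9*y*log(2) + 3*y + 3*y*log(3)


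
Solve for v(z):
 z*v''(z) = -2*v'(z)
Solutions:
 v(z) = C1 + C2/z


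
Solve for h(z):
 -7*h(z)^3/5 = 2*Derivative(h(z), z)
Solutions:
 h(z) = -sqrt(5)*sqrt(-1/(C1 - 7*z))
 h(z) = sqrt(5)*sqrt(-1/(C1 - 7*z))


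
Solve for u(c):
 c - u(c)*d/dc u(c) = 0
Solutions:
 u(c) = -sqrt(C1 + c^2)
 u(c) = sqrt(C1 + c^2)


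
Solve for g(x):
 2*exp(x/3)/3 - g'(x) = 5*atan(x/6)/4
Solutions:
 g(x) = C1 - 5*x*atan(x/6)/4 + 2*exp(x/3) + 15*log(x^2 + 36)/4


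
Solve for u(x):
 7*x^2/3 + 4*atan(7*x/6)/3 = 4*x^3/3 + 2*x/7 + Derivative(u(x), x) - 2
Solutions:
 u(x) = C1 - x^4/3 + 7*x^3/9 - x^2/7 + 4*x*atan(7*x/6)/3 + 2*x - 4*log(49*x^2 + 36)/7


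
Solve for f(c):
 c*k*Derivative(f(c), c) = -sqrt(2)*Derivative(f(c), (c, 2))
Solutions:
 f(c) = Piecewise((-2^(3/4)*sqrt(pi)*C1*erf(2^(1/4)*c*sqrt(k)/2)/(2*sqrt(k)) - C2, (k > 0) | (k < 0)), (-C1*c - C2, True))


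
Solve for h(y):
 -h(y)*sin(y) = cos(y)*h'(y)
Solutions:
 h(y) = C1*cos(y)


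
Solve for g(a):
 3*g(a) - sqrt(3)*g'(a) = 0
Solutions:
 g(a) = C1*exp(sqrt(3)*a)


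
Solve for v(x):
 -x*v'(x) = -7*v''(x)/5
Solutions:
 v(x) = C1 + C2*erfi(sqrt(70)*x/14)


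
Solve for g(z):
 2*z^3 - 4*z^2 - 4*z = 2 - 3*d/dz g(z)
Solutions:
 g(z) = C1 - z^4/6 + 4*z^3/9 + 2*z^2/3 + 2*z/3


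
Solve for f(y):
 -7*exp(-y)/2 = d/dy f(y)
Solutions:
 f(y) = C1 + 7*exp(-y)/2


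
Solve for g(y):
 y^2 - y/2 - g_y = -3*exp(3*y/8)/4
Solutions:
 g(y) = C1 + y^3/3 - y^2/4 + 2*exp(3*y/8)


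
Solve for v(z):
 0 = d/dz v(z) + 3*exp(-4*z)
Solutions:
 v(z) = C1 + 3*exp(-4*z)/4


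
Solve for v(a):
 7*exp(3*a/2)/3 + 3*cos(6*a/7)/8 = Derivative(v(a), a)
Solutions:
 v(a) = C1 + 14*exp(3*a/2)/9 + 7*sin(6*a/7)/16


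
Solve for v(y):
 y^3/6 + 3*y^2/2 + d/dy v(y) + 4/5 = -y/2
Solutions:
 v(y) = C1 - y^4/24 - y^3/2 - y^2/4 - 4*y/5


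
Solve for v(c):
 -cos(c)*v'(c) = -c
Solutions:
 v(c) = C1 + Integral(c/cos(c), c)


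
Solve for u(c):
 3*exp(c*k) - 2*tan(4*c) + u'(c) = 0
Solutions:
 u(c) = C1 - 3*Piecewise((exp(c*k)/k, Ne(k, 0)), (c, True)) - log(cos(4*c))/2


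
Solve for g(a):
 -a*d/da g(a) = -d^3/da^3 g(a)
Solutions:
 g(a) = C1 + Integral(C2*airyai(a) + C3*airybi(a), a)


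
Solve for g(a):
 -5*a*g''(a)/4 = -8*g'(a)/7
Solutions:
 g(a) = C1 + C2*a^(67/35)


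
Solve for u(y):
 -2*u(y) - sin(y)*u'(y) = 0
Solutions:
 u(y) = C1*(cos(y) + 1)/(cos(y) - 1)


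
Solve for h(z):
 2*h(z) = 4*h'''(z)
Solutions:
 h(z) = C3*exp(2^(2/3)*z/2) + (C1*sin(2^(2/3)*sqrt(3)*z/4) + C2*cos(2^(2/3)*sqrt(3)*z/4))*exp(-2^(2/3)*z/4)


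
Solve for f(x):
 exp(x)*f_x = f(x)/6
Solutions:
 f(x) = C1*exp(-exp(-x)/6)


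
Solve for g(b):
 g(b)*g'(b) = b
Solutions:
 g(b) = -sqrt(C1 + b^2)
 g(b) = sqrt(C1 + b^2)


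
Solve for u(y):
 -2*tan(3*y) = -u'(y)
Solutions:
 u(y) = C1 - 2*log(cos(3*y))/3


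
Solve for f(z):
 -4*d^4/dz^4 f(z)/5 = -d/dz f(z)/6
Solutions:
 f(z) = C1 + C4*exp(3^(2/3)*5^(1/3)*z/6) + (C2*sin(3^(1/6)*5^(1/3)*z/4) + C3*cos(3^(1/6)*5^(1/3)*z/4))*exp(-3^(2/3)*5^(1/3)*z/12)


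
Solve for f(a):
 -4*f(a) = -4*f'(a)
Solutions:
 f(a) = C1*exp(a)


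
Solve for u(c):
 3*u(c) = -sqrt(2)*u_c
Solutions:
 u(c) = C1*exp(-3*sqrt(2)*c/2)


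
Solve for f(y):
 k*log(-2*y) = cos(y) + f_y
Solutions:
 f(y) = C1 + k*y*(log(-y) - 1) + k*y*log(2) - sin(y)


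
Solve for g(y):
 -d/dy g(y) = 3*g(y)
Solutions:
 g(y) = C1*exp(-3*y)


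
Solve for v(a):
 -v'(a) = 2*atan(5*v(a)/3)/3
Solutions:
 Integral(1/atan(5*_y/3), (_y, v(a))) = C1 - 2*a/3


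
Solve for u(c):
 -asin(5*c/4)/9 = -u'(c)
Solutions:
 u(c) = C1 + c*asin(5*c/4)/9 + sqrt(16 - 25*c^2)/45


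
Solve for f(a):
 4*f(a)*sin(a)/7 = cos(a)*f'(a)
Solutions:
 f(a) = C1/cos(a)^(4/7)


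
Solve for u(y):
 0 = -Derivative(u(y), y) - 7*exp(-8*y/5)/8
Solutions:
 u(y) = C1 + 35*exp(-8*y/5)/64


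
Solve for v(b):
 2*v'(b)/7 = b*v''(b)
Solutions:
 v(b) = C1 + C2*b^(9/7)


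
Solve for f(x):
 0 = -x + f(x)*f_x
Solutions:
 f(x) = -sqrt(C1 + x^2)
 f(x) = sqrt(C1 + x^2)


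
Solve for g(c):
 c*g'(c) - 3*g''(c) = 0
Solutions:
 g(c) = C1 + C2*erfi(sqrt(6)*c/6)


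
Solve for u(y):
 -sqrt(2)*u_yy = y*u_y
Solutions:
 u(y) = C1 + C2*erf(2^(1/4)*y/2)


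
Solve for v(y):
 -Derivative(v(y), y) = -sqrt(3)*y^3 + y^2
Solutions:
 v(y) = C1 + sqrt(3)*y^4/4 - y^3/3


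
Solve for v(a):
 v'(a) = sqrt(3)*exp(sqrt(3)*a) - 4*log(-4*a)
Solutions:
 v(a) = C1 - 4*a*log(-a) + 4*a*(1 - 2*log(2)) + exp(sqrt(3)*a)


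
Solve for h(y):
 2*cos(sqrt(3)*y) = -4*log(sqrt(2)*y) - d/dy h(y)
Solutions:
 h(y) = C1 - 4*y*log(y) - 2*y*log(2) + 4*y - 2*sqrt(3)*sin(sqrt(3)*y)/3


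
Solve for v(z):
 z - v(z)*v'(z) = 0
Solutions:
 v(z) = -sqrt(C1 + z^2)
 v(z) = sqrt(C1 + z^2)


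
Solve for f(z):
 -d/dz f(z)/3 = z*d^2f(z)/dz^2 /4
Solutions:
 f(z) = C1 + C2/z^(1/3)


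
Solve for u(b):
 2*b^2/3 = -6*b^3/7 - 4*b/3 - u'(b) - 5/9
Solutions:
 u(b) = C1 - 3*b^4/14 - 2*b^3/9 - 2*b^2/3 - 5*b/9


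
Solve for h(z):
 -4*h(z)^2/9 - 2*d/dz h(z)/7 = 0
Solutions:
 h(z) = 9/(C1 + 14*z)


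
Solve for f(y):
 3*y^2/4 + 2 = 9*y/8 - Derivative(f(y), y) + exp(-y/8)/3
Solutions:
 f(y) = C1 - y^3/4 + 9*y^2/16 - 2*y - 8*exp(-y/8)/3


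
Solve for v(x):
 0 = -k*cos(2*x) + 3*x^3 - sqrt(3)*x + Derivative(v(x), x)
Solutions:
 v(x) = C1 + k*sin(2*x)/2 - 3*x^4/4 + sqrt(3)*x^2/2


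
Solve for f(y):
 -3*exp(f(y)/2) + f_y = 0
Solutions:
 f(y) = 2*log(-1/(C1 + 3*y)) + 2*log(2)


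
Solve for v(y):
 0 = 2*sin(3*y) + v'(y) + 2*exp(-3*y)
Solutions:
 v(y) = C1 + 2*cos(3*y)/3 + 2*exp(-3*y)/3


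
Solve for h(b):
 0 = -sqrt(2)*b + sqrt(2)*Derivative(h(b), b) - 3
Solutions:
 h(b) = C1 + b^2/2 + 3*sqrt(2)*b/2


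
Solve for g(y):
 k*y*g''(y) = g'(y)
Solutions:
 g(y) = C1 + y^(((re(k) + 1)*re(k) + im(k)^2)/(re(k)^2 + im(k)^2))*(C2*sin(log(y)*Abs(im(k))/(re(k)^2 + im(k)^2)) + C3*cos(log(y)*im(k)/(re(k)^2 + im(k)^2)))


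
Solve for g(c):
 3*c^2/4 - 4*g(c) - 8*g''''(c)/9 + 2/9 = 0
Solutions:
 g(c) = 3*c^2/16 + (C1*sin(2^(1/4)*sqrt(3)*c/2) + C2*cos(2^(1/4)*sqrt(3)*c/2))*exp(-2^(1/4)*sqrt(3)*c/2) + (C3*sin(2^(1/4)*sqrt(3)*c/2) + C4*cos(2^(1/4)*sqrt(3)*c/2))*exp(2^(1/4)*sqrt(3)*c/2) + 1/18


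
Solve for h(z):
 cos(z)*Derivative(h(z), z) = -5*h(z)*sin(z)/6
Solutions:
 h(z) = C1*cos(z)^(5/6)


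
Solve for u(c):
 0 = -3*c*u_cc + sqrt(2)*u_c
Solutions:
 u(c) = C1 + C2*c^(sqrt(2)/3 + 1)


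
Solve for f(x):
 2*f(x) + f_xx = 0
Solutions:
 f(x) = C1*sin(sqrt(2)*x) + C2*cos(sqrt(2)*x)


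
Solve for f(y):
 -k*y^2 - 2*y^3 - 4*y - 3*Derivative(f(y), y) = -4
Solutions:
 f(y) = C1 - k*y^3/9 - y^4/6 - 2*y^2/3 + 4*y/3


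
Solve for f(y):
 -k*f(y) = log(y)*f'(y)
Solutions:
 f(y) = C1*exp(-k*li(y))


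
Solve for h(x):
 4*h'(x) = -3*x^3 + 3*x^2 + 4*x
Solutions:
 h(x) = C1 - 3*x^4/16 + x^3/4 + x^2/2


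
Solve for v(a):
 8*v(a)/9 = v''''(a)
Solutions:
 v(a) = C1*exp(-2^(3/4)*sqrt(3)*a/3) + C2*exp(2^(3/4)*sqrt(3)*a/3) + C3*sin(2^(3/4)*sqrt(3)*a/3) + C4*cos(2^(3/4)*sqrt(3)*a/3)


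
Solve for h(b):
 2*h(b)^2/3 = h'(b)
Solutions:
 h(b) = -3/(C1 + 2*b)


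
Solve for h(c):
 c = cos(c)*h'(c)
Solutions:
 h(c) = C1 + Integral(c/cos(c), c)


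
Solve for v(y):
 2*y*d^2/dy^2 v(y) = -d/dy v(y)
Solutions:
 v(y) = C1 + C2*sqrt(y)


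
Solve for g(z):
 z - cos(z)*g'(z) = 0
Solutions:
 g(z) = C1 + Integral(z/cos(z), z)


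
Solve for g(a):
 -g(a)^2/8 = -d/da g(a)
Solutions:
 g(a) = -8/(C1 + a)


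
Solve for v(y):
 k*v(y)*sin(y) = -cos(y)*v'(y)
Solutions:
 v(y) = C1*exp(k*log(cos(y)))


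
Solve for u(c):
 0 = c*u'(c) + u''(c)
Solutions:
 u(c) = C1 + C2*erf(sqrt(2)*c/2)


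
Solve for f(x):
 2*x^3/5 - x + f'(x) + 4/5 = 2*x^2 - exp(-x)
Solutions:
 f(x) = C1 - x^4/10 + 2*x^3/3 + x^2/2 - 4*x/5 + exp(-x)


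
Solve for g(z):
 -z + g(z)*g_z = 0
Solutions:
 g(z) = -sqrt(C1 + z^2)
 g(z) = sqrt(C1 + z^2)


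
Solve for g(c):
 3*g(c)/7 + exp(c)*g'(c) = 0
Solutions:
 g(c) = C1*exp(3*exp(-c)/7)


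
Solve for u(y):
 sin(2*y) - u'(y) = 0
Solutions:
 u(y) = C1 - cos(2*y)/2


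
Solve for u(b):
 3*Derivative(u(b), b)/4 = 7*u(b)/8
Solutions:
 u(b) = C1*exp(7*b/6)


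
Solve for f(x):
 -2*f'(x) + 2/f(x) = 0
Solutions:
 f(x) = -sqrt(C1 + 2*x)
 f(x) = sqrt(C1 + 2*x)


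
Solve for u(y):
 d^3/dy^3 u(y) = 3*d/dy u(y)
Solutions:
 u(y) = C1 + C2*exp(-sqrt(3)*y) + C3*exp(sqrt(3)*y)


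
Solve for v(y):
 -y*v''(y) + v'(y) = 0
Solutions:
 v(y) = C1 + C2*y^2


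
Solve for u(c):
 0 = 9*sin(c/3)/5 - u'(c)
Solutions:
 u(c) = C1 - 27*cos(c/3)/5


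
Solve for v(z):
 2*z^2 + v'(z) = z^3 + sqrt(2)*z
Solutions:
 v(z) = C1 + z^4/4 - 2*z^3/3 + sqrt(2)*z^2/2


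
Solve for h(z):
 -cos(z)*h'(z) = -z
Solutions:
 h(z) = C1 + Integral(z/cos(z), z)


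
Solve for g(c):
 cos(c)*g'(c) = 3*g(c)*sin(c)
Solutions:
 g(c) = C1/cos(c)^3


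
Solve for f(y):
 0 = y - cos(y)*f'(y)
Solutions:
 f(y) = C1 + Integral(y/cos(y), y)


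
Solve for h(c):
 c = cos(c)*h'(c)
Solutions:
 h(c) = C1 + Integral(c/cos(c), c)


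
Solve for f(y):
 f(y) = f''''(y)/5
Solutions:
 f(y) = C1*exp(-5^(1/4)*y) + C2*exp(5^(1/4)*y) + C3*sin(5^(1/4)*y) + C4*cos(5^(1/4)*y)


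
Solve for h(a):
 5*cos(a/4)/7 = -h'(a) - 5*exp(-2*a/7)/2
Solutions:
 h(a) = C1 - 20*sin(a/4)/7 + 35*exp(-2*a/7)/4


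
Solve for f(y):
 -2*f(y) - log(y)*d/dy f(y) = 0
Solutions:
 f(y) = C1*exp(-2*li(y))


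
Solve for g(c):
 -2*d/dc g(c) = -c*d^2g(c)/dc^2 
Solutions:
 g(c) = C1 + C2*c^3


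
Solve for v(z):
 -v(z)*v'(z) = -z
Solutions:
 v(z) = -sqrt(C1 + z^2)
 v(z) = sqrt(C1 + z^2)


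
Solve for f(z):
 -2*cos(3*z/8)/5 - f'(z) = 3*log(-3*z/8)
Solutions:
 f(z) = C1 - 3*z*log(-z) - 3*z*log(3) + 3*z + 9*z*log(2) - 16*sin(3*z/8)/15


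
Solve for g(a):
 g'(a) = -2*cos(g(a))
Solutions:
 g(a) = pi - asin((C1 + exp(4*a))/(C1 - exp(4*a)))
 g(a) = asin((C1 + exp(4*a))/(C1 - exp(4*a)))


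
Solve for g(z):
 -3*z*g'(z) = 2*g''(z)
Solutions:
 g(z) = C1 + C2*erf(sqrt(3)*z/2)


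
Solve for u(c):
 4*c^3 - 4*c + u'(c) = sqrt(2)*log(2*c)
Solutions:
 u(c) = C1 - c^4 + 2*c^2 + sqrt(2)*c*log(c) - sqrt(2)*c + sqrt(2)*c*log(2)


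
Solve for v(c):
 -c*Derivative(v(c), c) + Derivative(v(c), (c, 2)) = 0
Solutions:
 v(c) = C1 + C2*erfi(sqrt(2)*c/2)


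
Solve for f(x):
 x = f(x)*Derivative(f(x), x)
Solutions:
 f(x) = -sqrt(C1 + x^2)
 f(x) = sqrt(C1 + x^2)


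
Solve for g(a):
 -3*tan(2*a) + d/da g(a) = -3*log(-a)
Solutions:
 g(a) = C1 - 3*a*log(-a) + 3*a - 3*log(cos(2*a))/2


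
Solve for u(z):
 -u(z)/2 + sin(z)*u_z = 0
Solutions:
 u(z) = C1*(cos(z) - 1)^(1/4)/(cos(z) + 1)^(1/4)


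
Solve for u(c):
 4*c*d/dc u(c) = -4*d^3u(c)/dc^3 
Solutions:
 u(c) = C1 + Integral(C2*airyai(-c) + C3*airybi(-c), c)


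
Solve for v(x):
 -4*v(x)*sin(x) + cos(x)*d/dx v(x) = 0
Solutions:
 v(x) = C1/cos(x)^4


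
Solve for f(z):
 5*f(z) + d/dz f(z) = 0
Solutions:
 f(z) = C1*exp(-5*z)


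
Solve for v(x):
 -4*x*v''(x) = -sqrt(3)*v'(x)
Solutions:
 v(x) = C1 + C2*x^(sqrt(3)/4 + 1)


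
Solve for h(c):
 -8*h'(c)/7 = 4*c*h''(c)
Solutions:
 h(c) = C1 + C2*c^(5/7)


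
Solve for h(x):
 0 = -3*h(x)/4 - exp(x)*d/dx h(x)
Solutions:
 h(x) = C1*exp(3*exp(-x)/4)


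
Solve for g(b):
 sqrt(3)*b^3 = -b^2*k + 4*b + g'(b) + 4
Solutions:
 g(b) = C1 + sqrt(3)*b^4/4 + b^3*k/3 - 2*b^2 - 4*b


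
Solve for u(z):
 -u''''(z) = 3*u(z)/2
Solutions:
 u(z) = (C1*sin(6^(1/4)*z/2) + C2*cos(6^(1/4)*z/2))*exp(-6^(1/4)*z/2) + (C3*sin(6^(1/4)*z/2) + C4*cos(6^(1/4)*z/2))*exp(6^(1/4)*z/2)


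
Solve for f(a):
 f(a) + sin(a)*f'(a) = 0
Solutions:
 f(a) = C1*sqrt(cos(a) + 1)/sqrt(cos(a) - 1)


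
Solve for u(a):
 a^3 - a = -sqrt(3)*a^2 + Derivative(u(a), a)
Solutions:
 u(a) = C1 + a^4/4 + sqrt(3)*a^3/3 - a^2/2


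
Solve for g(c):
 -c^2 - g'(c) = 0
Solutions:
 g(c) = C1 - c^3/3


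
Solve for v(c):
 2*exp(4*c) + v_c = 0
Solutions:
 v(c) = C1 - exp(4*c)/2


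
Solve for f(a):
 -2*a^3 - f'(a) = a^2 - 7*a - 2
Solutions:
 f(a) = C1 - a^4/2 - a^3/3 + 7*a^2/2 + 2*a


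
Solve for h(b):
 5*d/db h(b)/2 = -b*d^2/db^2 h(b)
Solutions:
 h(b) = C1 + C2/b^(3/2)


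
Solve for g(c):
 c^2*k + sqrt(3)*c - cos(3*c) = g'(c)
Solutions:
 g(c) = C1 + c^3*k/3 + sqrt(3)*c^2/2 - sin(3*c)/3


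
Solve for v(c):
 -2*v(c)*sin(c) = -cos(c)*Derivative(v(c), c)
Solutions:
 v(c) = C1/cos(c)^2


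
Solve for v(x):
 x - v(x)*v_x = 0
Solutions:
 v(x) = -sqrt(C1 + x^2)
 v(x) = sqrt(C1 + x^2)


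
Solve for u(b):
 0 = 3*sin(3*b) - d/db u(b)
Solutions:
 u(b) = C1 - cos(3*b)


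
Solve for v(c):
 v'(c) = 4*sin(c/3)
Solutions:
 v(c) = C1 - 12*cos(c/3)


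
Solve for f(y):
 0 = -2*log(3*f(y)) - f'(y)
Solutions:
 Integral(1/(log(_y) + log(3)), (_y, f(y)))/2 = C1 - y


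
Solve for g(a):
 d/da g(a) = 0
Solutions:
 g(a) = C1


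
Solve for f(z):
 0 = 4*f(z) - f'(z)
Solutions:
 f(z) = C1*exp(4*z)


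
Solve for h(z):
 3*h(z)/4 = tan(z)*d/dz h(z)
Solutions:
 h(z) = C1*sin(z)^(3/4)


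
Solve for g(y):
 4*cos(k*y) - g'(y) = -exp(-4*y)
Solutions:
 g(y) = C1 - exp(-4*y)/4 + 4*sin(k*y)/k


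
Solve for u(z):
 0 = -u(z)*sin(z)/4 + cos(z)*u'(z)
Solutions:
 u(z) = C1/cos(z)^(1/4)


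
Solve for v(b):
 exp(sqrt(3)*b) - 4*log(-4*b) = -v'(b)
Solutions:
 v(b) = C1 + 4*b*log(-b) + 4*b*(-1 + 2*log(2)) - sqrt(3)*exp(sqrt(3)*b)/3


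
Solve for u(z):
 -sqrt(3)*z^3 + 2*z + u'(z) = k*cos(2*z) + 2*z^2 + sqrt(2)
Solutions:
 u(z) = C1 + k*sin(2*z)/2 + sqrt(3)*z^4/4 + 2*z^3/3 - z^2 + sqrt(2)*z


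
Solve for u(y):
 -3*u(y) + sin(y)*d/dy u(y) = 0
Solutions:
 u(y) = C1*(cos(y) - 1)^(3/2)/(cos(y) + 1)^(3/2)


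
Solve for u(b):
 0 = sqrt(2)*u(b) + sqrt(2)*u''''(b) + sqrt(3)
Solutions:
 u(b) = (C1*sin(sqrt(2)*b/2) + C2*cos(sqrt(2)*b/2))*exp(-sqrt(2)*b/2) + (C3*sin(sqrt(2)*b/2) + C4*cos(sqrt(2)*b/2))*exp(sqrt(2)*b/2) - sqrt(6)/2


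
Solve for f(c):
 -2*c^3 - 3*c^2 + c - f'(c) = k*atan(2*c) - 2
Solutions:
 f(c) = C1 - c^4/2 - c^3 + c^2/2 + 2*c - k*(c*atan(2*c) - log(4*c^2 + 1)/4)


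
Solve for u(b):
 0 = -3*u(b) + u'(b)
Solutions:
 u(b) = C1*exp(3*b)


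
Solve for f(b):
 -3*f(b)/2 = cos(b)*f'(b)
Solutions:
 f(b) = C1*(sin(b) - 1)^(3/4)/(sin(b) + 1)^(3/4)


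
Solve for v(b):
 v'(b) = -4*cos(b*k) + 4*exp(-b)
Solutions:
 v(b) = C1 - 4*exp(-b) - 4*sin(b*k)/k


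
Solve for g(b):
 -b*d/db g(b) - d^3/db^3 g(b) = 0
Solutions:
 g(b) = C1 + Integral(C2*airyai(-b) + C3*airybi(-b), b)


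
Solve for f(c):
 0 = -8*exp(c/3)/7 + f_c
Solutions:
 f(c) = C1 + 24*exp(c/3)/7


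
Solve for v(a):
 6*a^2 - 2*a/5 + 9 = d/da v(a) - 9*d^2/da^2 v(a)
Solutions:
 v(a) = C1 + C2*exp(a/9) + 2*a^3 + 269*a^2/5 + 4887*a/5


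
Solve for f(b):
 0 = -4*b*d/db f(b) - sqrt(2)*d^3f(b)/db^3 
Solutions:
 f(b) = C1 + Integral(C2*airyai(-sqrt(2)*b) + C3*airybi(-sqrt(2)*b), b)


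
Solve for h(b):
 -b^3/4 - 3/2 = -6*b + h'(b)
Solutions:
 h(b) = C1 - b^4/16 + 3*b^2 - 3*b/2


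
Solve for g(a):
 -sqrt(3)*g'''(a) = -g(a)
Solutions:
 g(a) = C3*exp(3^(5/6)*a/3) + (C1*sin(3^(1/3)*a/2) + C2*cos(3^(1/3)*a/2))*exp(-3^(5/6)*a/6)


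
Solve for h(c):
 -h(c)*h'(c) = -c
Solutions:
 h(c) = -sqrt(C1 + c^2)
 h(c) = sqrt(C1 + c^2)


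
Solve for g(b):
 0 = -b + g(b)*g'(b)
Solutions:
 g(b) = -sqrt(C1 + b^2)
 g(b) = sqrt(C1 + b^2)


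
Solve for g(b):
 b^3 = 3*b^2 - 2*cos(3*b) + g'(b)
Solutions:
 g(b) = C1 + b^4/4 - b^3 + 2*sin(3*b)/3


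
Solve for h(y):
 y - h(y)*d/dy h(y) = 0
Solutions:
 h(y) = -sqrt(C1 + y^2)
 h(y) = sqrt(C1 + y^2)


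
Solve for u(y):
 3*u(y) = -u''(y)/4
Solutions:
 u(y) = C1*sin(2*sqrt(3)*y) + C2*cos(2*sqrt(3)*y)


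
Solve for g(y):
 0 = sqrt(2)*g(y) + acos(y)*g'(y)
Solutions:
 g(y) = C1*exp(-sqrt(2)*Integral(1/acos(y), y))


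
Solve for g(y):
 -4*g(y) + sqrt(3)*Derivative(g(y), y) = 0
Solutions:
 g(y) = C1*exp(4*sqrt(3)*y/3)


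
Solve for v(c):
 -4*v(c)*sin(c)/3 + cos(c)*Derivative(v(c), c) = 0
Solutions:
 v(c) = C1/cos(c)^(4/3)


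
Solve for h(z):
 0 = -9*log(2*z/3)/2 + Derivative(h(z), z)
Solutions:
 h(z) = C1 + 9*z*log(z)/2 - 9*z*log(3)/2 - 9*z/2 + 9*z*log(2)/2


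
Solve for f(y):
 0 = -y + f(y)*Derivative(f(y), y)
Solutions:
 f(y) = -sqrt(C1 + y^2)
 f(y) = sqrt(C1 + y^2)


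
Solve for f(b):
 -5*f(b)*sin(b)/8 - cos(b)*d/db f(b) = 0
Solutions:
 f(b) = C1*cos(b)^(5/8)


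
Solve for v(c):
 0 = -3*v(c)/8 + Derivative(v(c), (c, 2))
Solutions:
 v(c) = C1*exp(-sqrt(6)*c/4) + C2*exp(sqrt(6)*c/4)


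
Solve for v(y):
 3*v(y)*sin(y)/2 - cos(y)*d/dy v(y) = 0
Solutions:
 v(y) = C1/cos(y)^(3/2)


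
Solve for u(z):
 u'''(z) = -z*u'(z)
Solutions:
 u(z) = C1 + Integral(C2*airyai(-z) + C3*airybi(-z), z)


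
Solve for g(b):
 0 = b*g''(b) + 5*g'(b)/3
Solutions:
 g(b) = C1 + C2/b^(2/3)


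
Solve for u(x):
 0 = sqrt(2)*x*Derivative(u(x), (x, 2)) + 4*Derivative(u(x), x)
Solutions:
 u(x) = C1 + C2*x^(1 - 2*sqrt(2))


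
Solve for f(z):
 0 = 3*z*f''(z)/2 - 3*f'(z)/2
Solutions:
 f(z) = C1 + C2*z^2


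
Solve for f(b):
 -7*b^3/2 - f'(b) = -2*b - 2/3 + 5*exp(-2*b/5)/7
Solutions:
 f(b) = C1 - 7*b^4/8 + b^2 + 2*b/3 + 25*exp(-2*b/5)/14


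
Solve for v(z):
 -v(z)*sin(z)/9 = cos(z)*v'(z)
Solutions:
 v(z) = C1*cos(z)^(1/9)


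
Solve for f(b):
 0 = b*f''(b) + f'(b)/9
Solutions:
 f(b) = C1 + C2*b^(8/9)


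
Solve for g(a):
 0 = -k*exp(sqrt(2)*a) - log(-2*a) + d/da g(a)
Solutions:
 g(a) = C1 + a*log(-a) + a*(-1 + log(2)) + sqrt(2)*k*exp(sqrt(2)*a)/2
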